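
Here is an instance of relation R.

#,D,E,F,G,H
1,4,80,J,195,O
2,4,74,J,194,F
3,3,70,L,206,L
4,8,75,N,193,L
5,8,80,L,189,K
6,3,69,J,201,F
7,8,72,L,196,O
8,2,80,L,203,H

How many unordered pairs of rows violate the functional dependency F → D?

F=J: violating pairs (1,6), (2,6) — 2 pairs.
F=L: violating pairs (3,5), (3,7), (3,8), (5,8), (7,8) — 5 pairs.

7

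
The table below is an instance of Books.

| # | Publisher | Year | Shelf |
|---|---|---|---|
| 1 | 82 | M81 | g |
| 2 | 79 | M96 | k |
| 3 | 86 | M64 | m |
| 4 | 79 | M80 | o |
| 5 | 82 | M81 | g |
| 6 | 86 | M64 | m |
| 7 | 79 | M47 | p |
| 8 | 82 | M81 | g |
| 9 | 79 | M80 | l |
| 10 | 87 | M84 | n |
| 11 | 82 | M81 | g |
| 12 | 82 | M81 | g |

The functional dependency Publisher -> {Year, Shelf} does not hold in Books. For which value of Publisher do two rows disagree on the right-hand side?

Publisher=82: rows 1, 5, 8, 11, 12 → {Year,Shelf} = (M81, g), (M81, g), (M81, g), (M81, g), (M81, g) ✓
Publisher=79: rows 2, 4, 7, 9 → {Year,Shelf} takes values {(M96, k), (M80, o), (M47, p), (M80, l)} — violation
Publisher=86: rows 3, 6 → {Year,Shelf} = (M64, m), (M64, m) ✓
Publisher=87: row 10 → {Year,Shelf} = (M84, n) ✓
The only Publisher value with inconsistent RHS is Publisher=79.

79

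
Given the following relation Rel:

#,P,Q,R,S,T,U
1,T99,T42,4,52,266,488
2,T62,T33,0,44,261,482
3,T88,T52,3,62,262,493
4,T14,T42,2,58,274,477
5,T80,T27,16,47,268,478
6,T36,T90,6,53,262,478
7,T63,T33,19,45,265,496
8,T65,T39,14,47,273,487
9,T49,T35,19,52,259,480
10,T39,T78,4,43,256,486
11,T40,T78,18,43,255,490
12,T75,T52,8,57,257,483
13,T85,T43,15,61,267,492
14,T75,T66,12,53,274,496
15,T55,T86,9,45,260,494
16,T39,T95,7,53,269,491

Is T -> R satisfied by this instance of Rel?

T=266: row 1 → R = 4 ✓
T=261: row 2 → R = 0 ✓
T=262: rows 3, 6 → R takes values {3, 6} — violation
T=274: rows 4, 14 → R takes values {2, 12} — violation
T=268: row 5 → R = 16 ✓
T=265: row 7 → R = 19 ✓
T=273: row 8 → R = 14 ✓
T=259: row 9 → R = 19 ✓
T=256: row 10 → R = 4 ✓
T=255: row 11 → R = 18 ✓
T=257: row 12 → R = 8 ✓
T=267: row 13 → R = 15 ✓
T=260: row 15 → R = 9 ✓
T=269: row 16 → R = 7 ✓
Two rows agree on T but differ on R, so T -> R does not hold.

No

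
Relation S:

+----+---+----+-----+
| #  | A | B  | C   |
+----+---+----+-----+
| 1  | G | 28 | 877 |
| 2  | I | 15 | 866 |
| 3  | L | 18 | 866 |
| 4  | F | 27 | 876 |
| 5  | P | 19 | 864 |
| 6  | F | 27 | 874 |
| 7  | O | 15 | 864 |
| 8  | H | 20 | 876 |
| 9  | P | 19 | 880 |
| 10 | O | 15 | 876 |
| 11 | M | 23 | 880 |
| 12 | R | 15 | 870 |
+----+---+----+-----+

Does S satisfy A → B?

A=G: row 1 → B = 28 ✓
A=I: row 2 → B = 15 ✓
A=L: row 3 → B = 18 ✓
A=F: rows 4, 6 → B = 27, 27 ✓
A=P: rows 5, 9 → B = 19, 19 ✓
A=O: rows 7, 10 → B = 15, 15 ✓
A=H: row 8 → B = 20 ✓
A=M: row 11 → B = 23 ✓
A=R: row 12 → B = 15 ✓
Every A value is associated with a single B value, so A → B holds.

Yes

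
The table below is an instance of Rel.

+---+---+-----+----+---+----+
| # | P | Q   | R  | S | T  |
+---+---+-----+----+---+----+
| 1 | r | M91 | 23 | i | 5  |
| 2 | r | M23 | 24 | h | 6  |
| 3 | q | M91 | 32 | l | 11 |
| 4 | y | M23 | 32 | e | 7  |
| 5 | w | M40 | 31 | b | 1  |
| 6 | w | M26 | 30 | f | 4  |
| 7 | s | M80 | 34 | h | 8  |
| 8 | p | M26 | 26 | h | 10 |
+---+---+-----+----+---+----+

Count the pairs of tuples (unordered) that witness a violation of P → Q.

P=r: violating pairs (1,2) — 1 pair.
P=w: violating pairs (5,6) — 1 pair.

2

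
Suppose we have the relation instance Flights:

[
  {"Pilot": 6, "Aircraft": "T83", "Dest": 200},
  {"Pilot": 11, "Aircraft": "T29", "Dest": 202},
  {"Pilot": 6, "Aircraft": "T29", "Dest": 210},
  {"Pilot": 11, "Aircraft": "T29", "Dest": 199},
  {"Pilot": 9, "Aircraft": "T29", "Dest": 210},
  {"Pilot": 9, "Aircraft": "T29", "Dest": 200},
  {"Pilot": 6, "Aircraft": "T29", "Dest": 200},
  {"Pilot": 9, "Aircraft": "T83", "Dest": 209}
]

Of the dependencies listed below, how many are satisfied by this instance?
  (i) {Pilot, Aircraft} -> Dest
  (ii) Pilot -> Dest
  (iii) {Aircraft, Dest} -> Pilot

0

(i) {Pilot, Aircraft} -> Dest: (Pilot=11, Aircraft=T29): 2 rows → Dest takes values {202, 199} — violation; (Pilot=6, Aircraft=T29): 2 rows → Dest takes values {210, 200} — violation; (Pilot=9, Aircraft=T29): 2 rows → Dest takes values {210, 200} — violation — fails.
(ii) Pilot -> Dest: Pilot=6: 3 rows → Dest takes values {200, 210} — violation; Pilot=11: 2 rows → Dest takes values {202, 199} — violation; Pilot=9: 3 rows → Dest takes values {210, 200, 209} — violation — fails.
(iii) {Aircraft, Dest} -> Pilot: (Aircraft=T29, Dest=210): 2 rows → Pilot takes values {6, 9} — violation; (Aircraft=T29, Dest=200): 2 rows → Pilot takes values {9, 6} — violation — fails.
None of the 3 dependencies hold.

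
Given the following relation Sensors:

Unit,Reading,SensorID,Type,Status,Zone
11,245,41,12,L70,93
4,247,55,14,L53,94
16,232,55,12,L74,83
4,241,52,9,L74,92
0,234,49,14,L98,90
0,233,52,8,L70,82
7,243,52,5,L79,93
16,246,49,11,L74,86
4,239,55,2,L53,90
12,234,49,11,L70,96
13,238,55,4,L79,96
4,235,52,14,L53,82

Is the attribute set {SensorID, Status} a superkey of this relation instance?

No

Two distinct rows share (SensorID=55, Status=L53), so {SensorID, Status} does not determine every attribute — not a superkey.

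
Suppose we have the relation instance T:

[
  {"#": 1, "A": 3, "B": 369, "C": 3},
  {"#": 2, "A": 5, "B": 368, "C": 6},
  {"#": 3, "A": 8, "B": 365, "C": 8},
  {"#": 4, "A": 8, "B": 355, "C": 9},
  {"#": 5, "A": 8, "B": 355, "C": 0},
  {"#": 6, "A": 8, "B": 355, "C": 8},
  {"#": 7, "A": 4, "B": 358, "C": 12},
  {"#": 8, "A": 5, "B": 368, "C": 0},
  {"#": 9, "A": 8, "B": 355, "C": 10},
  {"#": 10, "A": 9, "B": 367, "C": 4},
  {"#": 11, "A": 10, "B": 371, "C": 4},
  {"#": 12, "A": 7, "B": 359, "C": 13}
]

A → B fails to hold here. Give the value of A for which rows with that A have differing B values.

A=3: row 1 → B = 369 ✓
A=5: rows 2, 8 → B = 368, 368 ✓
A=8: rows 3, 4, 5, 6, 9 → B takes values {365, 355} — violation
A=4: row 7 → B = 358 ✓
A=9: row 10 → B = 367 ✓
A=10: row 11 → B = 371 ✓
A=7: row 12 → B = 359 ✓
The only A value with inconsistent B is A=8.

8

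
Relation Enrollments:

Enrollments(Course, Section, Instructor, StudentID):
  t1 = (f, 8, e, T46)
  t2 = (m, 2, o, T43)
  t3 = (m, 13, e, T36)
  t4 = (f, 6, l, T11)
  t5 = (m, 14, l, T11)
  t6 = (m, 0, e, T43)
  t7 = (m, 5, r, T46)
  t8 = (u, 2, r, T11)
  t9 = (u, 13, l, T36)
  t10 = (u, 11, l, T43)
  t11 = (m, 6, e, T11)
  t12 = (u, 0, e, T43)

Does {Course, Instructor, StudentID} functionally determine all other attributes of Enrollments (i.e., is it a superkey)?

All 12 rows have distinct {Course, Instructor, StudentID} values, so {Course, Instructor, StudentID} → (all attributes) holds and {Course, Instructor, StudentID} is a superkey.

Yes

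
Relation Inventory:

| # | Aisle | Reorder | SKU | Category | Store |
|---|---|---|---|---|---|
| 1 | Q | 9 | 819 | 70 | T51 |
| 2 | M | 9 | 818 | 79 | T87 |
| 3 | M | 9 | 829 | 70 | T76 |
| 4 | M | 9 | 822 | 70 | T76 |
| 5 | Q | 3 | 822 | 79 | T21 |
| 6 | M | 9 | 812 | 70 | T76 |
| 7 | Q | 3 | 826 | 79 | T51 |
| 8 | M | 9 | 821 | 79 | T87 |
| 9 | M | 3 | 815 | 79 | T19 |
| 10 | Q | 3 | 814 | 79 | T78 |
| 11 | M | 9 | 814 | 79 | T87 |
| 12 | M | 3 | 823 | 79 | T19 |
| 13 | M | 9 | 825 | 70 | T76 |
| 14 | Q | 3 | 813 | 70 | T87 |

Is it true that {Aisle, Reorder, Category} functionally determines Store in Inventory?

No

(Aisle=Q, Reorder=9, Category=70): row 1 → Store = T51 ✓
(Aisle=M, Reorder=9, Category=79): rows 2, 8, 11 → Store = T87, T87, T87 ✓
(Aisle=M, Reorder=9, Category=70): rows 3, 4, 6, 13 → Store = T76, T76, T76, T76 ✓
(Aisle=Q, Reorder=3, Category=79): rows 5, 7, 10 → Store takes values {T21, T51, T78} — violation
(Aisle=M, Reorder=3, Category=79): rows 9, 12 → Store = T19, T19 ✓
(Aisle=Q, Reorder=3, Category=70): row 14 → Store = T87 ✓
Two rows agree on {Aisle, Reorder, Category} but differ on Store, so {Aisle, Reorder, Category} → Store does not hold.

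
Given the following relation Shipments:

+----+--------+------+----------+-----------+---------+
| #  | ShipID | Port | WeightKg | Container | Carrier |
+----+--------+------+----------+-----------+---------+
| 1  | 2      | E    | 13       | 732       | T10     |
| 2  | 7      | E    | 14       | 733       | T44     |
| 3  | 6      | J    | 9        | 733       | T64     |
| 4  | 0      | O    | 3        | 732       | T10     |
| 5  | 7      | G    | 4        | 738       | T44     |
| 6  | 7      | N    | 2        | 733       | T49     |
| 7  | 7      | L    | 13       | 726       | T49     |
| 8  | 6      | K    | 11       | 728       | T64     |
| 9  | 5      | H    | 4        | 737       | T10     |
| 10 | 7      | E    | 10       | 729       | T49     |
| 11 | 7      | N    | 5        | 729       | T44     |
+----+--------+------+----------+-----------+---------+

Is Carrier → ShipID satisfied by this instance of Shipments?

Carrier=T10: rows 1, 4, 9 → ShipID takes values {2, 0, 5} — violation
Carrier=T44: rows 2, 5, 11 → ShipID = 7, 7, 7 ✓
Carrier=T64: rows 3, 8 → ShipID = 6, 6 ✓
Carrier=T49: rows 6, 7, 10 → ShipID = 7, 7, 7 ✓
Two rows agree on Carrier but differ on ShipID, so Carrier → ShipID does not hold.

No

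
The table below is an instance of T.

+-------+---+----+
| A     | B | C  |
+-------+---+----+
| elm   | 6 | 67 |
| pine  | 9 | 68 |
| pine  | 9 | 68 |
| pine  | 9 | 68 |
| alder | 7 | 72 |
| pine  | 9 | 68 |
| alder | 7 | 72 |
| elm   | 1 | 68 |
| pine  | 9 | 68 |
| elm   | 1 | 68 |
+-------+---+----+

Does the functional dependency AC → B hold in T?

(A=elm, C=67): 1 row → B = 6 ✓
(A=pine, C=68): 5 rows → B = 9, 9, 9, 9, 9 ✓
(A=alder, C=72): 2 rows → B = 7, 7 ✓
(A=elm, C=68): 2 rows → B = 1, 1 ✓
Every AC value is associated with a single B value, so AC → B holds.

Yes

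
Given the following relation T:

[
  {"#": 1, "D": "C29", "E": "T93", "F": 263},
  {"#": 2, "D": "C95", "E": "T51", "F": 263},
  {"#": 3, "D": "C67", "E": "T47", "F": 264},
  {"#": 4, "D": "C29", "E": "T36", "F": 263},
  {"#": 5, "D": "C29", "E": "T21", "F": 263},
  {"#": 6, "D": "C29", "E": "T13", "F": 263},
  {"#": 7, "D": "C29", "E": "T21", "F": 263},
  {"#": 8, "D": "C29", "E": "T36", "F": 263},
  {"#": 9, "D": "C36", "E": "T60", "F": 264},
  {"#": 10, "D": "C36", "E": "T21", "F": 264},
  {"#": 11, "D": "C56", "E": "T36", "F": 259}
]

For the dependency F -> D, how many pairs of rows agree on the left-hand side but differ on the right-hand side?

F=263: violating pairs (1,2), (2,4), (2,5), (2,6), (2,7), (2,8) — 6 pairs.
F=264: violating pairs (3,9), (3,10) — 2 pairs.

8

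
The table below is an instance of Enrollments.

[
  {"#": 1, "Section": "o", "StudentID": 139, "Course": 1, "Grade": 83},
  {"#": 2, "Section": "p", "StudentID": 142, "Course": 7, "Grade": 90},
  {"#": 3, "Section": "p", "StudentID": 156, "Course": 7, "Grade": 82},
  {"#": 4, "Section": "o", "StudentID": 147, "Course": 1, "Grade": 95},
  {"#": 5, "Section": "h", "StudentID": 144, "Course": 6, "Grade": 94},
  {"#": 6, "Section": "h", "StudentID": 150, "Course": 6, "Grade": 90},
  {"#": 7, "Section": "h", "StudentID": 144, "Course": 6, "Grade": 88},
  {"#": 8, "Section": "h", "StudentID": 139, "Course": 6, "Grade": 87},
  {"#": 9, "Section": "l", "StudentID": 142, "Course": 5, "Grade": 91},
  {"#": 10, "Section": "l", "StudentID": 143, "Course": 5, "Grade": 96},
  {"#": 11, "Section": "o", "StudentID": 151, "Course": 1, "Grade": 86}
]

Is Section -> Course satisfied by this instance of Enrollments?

Section=o: rows 1, 4, 11 → Course = 1, 1, 1 ✓
Section=p: rows 2, 3 → Course = 7, 7 ✓
Section=h: rows 5, 6, 7, 8 → Course = 6, 6, 6, 6 ✓
Section=l: rows 9, 10 → Course = 5, 5 ✓
Every Section value is associated with a single Course value, so Section -> Course holds.

Yes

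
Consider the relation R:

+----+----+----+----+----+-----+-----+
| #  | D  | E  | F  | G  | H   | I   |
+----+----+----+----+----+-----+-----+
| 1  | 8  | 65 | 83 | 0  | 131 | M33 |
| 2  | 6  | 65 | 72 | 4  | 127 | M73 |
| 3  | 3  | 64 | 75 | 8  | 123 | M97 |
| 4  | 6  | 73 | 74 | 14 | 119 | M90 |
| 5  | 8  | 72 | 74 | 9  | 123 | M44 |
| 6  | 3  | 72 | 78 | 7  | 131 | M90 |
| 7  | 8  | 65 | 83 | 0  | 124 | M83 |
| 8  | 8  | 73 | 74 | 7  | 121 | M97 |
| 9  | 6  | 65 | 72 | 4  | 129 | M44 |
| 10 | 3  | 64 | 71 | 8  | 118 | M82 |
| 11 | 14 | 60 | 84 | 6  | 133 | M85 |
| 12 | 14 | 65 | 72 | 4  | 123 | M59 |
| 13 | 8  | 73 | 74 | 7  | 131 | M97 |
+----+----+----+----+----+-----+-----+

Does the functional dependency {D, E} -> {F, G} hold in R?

No

(D=8, E=65): rows 1, 7 → {F,G} = (83, 0), (83, 0) ✓
(D=6, E=65): rows 2, 9 → {F,G} = (72, 4), (72, 4) ✓
(D=3, E=64): rows 3, 10 → {F,G} takes values {(75, 8), (71, 8)} — violation
(D=6, E=73): row 4 → {F,G} = (74, 14) ✓
(D=8, E=72): row 5 → {F,G} = (74, 9) ✓
(D=3, E=72): row 6 → {F,G} = (78, 7) ✓
(D=8, E=73): rows 8, 13 → {F,G} = (74, 7), (74, 7) ✓
(D=14, E=60): row 11 → {F,G} = (84, 6) ✓
(D=14, E=65): row 12 → {F,G} = (72, 4) ✓
Two rows agree on {D, E} but differ on {F, G}, so {D, E} -> {F, G} does not hold.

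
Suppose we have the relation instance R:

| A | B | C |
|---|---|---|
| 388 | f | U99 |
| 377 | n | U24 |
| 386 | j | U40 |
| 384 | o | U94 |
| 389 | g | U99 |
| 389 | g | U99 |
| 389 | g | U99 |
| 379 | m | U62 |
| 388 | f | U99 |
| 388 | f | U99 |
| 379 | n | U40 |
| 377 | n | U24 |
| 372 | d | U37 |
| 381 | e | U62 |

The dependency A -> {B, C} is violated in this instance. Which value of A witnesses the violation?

A=388: 3 rows → {B,C} = (f, U99), (f, U99), (f, U99) ✓
A=377: 2 rows → {B,C} = (n, U24), (n, U24) ✓
A=386: 1 row → {B,C} = (j, U40) ✓
A=384: 1 row → {B,C} = (o, U94) ✓
A=389: 3 rows → {B,C} = (g, U99), (g, U99), (g, U99) ✓
A=379: 2 rows → {B,C} takes values {(m, U62), (n, U40)} — violation
A=372: 1 row → {B,C} = (d, U37) ✓
A=381: 1 row → {B,C} = (e, U62) ✓
The only A value with inconsistent RHS is A=379.

379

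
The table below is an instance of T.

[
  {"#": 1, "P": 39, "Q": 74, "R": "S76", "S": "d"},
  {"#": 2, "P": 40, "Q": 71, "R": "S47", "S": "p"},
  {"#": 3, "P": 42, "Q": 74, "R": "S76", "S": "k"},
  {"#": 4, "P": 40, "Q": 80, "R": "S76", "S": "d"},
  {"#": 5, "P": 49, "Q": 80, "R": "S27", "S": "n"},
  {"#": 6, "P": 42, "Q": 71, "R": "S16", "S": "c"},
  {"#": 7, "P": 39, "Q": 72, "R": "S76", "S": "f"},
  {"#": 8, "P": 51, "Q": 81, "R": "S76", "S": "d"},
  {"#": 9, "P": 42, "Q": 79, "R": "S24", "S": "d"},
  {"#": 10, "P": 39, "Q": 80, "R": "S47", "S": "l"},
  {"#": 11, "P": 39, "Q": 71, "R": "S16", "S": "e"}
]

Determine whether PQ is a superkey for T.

All 11 rows have distinct PQ values, so PQ → (all attributes) holds and PQ is a superkey.

Yes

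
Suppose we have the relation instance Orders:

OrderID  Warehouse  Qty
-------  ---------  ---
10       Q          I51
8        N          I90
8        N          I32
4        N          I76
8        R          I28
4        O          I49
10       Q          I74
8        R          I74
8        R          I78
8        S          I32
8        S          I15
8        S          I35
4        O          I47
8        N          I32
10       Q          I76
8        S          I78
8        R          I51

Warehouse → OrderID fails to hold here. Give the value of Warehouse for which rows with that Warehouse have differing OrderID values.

N

Warehouse=Q: 3 rows → OrderID = 10, 10, 10 ✓
Warehouse=N: 4 rows → OrderID takes values {8, 4} — violation
Warehouse=R: 4 rows → OrderID = 8, 8, 8, 8 ✓
Warehouse=O: 2 rows → OrderID = 4, 4 ✓
Warehouse=S: 4 rows → OrderID = 8, 8, 8, 8 ✓
The only Warehouse value with inconsistent OrderID is Warehouse=N.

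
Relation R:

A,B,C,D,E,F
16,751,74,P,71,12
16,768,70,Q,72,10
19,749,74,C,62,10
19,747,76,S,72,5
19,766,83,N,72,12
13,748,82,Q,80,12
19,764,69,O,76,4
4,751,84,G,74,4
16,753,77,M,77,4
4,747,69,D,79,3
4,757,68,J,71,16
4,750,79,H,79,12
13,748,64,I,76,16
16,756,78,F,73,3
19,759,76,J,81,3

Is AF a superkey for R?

All 15 rows have distinct AF values, so AF → (all attributes) holds and AF is a superkey.

Yes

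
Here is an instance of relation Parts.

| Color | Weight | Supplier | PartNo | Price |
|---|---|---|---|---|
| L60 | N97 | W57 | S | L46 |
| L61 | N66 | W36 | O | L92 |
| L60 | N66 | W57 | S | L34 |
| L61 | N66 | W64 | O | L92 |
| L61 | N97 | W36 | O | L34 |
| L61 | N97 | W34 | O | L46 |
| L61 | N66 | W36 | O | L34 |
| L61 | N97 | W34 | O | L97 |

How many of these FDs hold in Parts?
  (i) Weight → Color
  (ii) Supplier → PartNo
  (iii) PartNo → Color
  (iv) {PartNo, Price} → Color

(i) Weight → Color: Weight=N97: 4 rows → Color takes values {L60, L61} — violation; Weight=N66: 4 rows → Color takes values {L61, L60} — violation — fails.
(ii) Supplier → PartNo: every LHS value maps to a single RHS value — holds.
(iii) PartNo → Color: every LHS value maps to a single RHS value — holds.
(iv) {PartNo, Price} → Color: every LHS value maps to a single RHS value — holds.
3 of the 4 dependencies hold.

3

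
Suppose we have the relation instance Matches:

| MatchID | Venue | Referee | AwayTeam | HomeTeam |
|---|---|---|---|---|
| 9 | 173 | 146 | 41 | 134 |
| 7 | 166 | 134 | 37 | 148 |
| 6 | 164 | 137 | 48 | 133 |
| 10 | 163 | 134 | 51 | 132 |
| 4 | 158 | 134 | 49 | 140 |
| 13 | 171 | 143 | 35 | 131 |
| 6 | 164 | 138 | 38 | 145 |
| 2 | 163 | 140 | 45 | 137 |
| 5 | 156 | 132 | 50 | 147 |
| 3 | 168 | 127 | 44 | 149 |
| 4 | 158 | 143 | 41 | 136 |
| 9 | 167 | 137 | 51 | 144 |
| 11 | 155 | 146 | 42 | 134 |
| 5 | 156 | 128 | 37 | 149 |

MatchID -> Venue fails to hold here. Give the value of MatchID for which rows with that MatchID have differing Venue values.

MatchID=9: 2 rows → Venue takes values {173, 167} — violation
MatchID=7: 1 row → Venue = 166 ✓
MatchID=6: 2 rows → Venue = 164, 164 ✓
MatchID=10: 1 row → Venue = 163 ✓
MatchID=4: 2 rows → Venue = 158, 158 ✓
MatchID=13: 1 row → Venue = 171 ✓
MatchID=2: 1 row → Venue = 163 ✓
MatchID=5: 2 rows → Venue = 156, 156 ✓
MatchID=3: 1 row → Venue = 168 ✓
MatchID=11: 1 row → Venue = 155 ✓
The only MatchID value with inconsistent Venue is MatchID=9.

9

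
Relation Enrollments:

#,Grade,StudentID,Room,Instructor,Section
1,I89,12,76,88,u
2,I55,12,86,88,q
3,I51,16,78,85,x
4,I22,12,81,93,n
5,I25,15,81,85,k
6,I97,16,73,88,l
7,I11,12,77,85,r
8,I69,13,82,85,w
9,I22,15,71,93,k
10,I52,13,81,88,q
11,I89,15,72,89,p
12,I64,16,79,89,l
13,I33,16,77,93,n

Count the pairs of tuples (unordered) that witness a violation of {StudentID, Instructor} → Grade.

(StudentID=12, Instructor=88): violating pairs (1,2) — 1 pair.

1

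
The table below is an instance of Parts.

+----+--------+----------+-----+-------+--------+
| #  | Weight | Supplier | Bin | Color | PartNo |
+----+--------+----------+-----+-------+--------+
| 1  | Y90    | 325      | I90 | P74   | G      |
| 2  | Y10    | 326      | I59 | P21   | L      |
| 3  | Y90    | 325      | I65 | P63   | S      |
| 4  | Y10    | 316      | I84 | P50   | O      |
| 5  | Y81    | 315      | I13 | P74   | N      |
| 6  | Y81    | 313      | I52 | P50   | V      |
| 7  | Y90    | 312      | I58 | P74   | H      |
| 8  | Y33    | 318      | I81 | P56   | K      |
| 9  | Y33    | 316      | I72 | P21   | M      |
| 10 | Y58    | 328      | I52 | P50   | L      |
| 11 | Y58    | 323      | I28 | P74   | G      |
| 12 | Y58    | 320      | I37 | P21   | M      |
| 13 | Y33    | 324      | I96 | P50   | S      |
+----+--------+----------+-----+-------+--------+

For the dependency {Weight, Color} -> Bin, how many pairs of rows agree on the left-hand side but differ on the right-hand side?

(Weight=Y90, Color=P74): violating pairs (1,7) — 1 pair.

1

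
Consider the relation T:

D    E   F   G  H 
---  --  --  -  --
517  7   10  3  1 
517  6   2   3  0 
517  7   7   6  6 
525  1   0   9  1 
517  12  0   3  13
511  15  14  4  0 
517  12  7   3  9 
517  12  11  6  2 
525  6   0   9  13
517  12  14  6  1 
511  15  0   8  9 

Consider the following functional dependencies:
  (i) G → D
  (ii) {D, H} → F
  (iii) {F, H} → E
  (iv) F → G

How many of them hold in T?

(i) G → D: every LHS value maps to a single RHS value — holds.
(ii) {D, H} → F: (D=517, H=1): 2 rows → F takes values {10, 14} — violation — fails.
(iii) {F, H} → E: (F=0, H=13): 2 rows → E takes values {12, 6} — violation — fails.
(iv) F → G: F=7: 2 rows → G takes values {6, 3} — violation; F=0: 4 rows → G takes values {9, 3, 8} — violation; F=14: 2 rows → G takes values {4, 6} — violation — fails.
1 of the 4 dependencies holds.

1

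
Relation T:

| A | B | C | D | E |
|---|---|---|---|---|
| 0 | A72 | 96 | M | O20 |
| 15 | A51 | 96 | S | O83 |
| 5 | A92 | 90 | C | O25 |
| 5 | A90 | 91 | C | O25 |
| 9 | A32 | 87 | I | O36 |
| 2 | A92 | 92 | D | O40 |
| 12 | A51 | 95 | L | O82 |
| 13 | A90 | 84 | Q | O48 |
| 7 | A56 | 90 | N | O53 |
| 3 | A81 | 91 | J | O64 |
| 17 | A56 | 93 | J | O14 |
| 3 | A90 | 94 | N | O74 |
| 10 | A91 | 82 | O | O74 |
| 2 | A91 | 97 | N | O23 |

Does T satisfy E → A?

E=O20: 1 row → A = 0 ✓
E=O83: 1 row → A = 15 ✓
E=O25: 2 rows → A = 5, 5 ✓
E=O36: 1 row → A = 9 ✓
E=O40: 1 row → A = 2 ✓
E=O82: 1 row → A = 12 ✓
E=O48: 1 row → A = 13 ✓
E=O53: 1 row → A = 7 ✓
E=O64: 1 row → A = 3 ✓
E=O14: 1 row → A = 17 ✓
E=O74: 2 rows → A takes values {3, 10} — violation
E=O23: 1 row → A = 2 ✓
Two rows agree on E but differ on A, so E → A does not hold.

No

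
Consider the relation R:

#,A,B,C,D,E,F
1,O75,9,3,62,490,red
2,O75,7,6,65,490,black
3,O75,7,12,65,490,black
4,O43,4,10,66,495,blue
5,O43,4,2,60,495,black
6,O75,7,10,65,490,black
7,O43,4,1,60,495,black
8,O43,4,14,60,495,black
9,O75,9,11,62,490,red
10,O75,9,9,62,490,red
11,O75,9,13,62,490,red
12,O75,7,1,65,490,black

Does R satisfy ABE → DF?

No

(A=O75, B=9, E=490): rows 1, 9, 10, 11 → {D,F} = (62, red), (62, red), (62, red), (62, red) ✓
(A=O75, B=7, E=490): rows 2, 3, 6, 12 → {D,F} = (65, black), (65, black), (65, black), (65, black) ✓
(A=O43, B=4, E=495): rows 4, 5, 7, 8 → {D,F} takes values {(66, blue), (60, black)} — violation
Two rows agree on ABE but differ on DF, so ABE → DF does not hold.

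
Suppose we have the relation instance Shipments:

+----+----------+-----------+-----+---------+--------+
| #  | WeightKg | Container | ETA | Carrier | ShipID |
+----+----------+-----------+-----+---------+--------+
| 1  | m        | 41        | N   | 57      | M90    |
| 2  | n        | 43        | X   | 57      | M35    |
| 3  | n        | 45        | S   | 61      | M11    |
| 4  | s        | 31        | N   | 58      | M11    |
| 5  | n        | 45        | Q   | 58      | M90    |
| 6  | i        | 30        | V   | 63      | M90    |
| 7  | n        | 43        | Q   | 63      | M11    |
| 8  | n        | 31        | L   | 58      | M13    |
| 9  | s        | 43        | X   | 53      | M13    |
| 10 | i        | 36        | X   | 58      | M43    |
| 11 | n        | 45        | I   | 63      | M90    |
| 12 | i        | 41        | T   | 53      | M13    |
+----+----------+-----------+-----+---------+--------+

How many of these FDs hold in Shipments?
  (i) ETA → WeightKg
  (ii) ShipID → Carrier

(i) ETA → WeightKg: ETA=N: rows 1, 4 → WeightKg takes values {m, s} — violation; ETA=X: rows 2, 9, 10 → WeightKg takes values {n, s, i} — violation — fails.
(ii) ShipID → Carrier: ShipID=M90: rows 1, 5, 6, 11 → Carrier takes values {57, 58, 63} — violation; ShipID=M11: rows 3, 4, 7 → Carrier takes values {61, 58, 63} — violation; ShipID=M13: rows 8, 9, 12 → Carrier takes values {58, 53} — violation — fails.
None of the 2 dependencies hold.

0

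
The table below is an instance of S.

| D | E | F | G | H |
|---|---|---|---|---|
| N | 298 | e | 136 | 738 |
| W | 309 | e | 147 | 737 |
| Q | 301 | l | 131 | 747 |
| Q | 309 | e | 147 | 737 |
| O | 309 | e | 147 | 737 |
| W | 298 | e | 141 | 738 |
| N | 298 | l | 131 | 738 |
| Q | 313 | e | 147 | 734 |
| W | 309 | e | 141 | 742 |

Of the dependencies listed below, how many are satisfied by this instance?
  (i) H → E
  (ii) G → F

2

(i) H → E: every LHS value maps to a single RHS value — holds.
(ii) G → F: every LHS value maps to a single RHS value — holds.
2 of the 2 dependencies hold.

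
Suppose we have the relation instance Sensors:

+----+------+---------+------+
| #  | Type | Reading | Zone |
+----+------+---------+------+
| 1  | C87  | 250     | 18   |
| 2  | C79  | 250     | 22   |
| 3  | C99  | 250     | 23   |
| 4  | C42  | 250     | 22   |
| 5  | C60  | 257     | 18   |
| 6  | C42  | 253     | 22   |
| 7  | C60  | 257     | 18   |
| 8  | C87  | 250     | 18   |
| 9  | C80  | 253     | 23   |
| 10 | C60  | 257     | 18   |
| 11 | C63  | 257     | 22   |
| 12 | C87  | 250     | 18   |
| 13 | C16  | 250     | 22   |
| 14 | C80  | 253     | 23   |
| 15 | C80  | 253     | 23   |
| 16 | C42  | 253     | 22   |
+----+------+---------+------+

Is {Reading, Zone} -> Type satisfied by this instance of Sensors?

No

(Reading=250, Zone=18): rows 1, 8, 12 → Type = C87, C87, C87 ✓
(Reading=250, Zone=22): rows 2, 4, 13 → Type takes values {C79, C42, C16} — violation
(Reading=250, Zone=23): row 3 → Type = C99 ✓
(Reading=257, Zone=18): rows 5, 7, 10 → Type = C60, C60, C60 ✓
(Reading=253, Zone=22): rows 6, 16 → Type = C42, C42 ✓
(Reading=253, Zone=23): rows 9, 14, 15 → Type = C80, C80, C80 ✓
(Reading=257, Zone=22): row 11 → Type = C63 ✓
Two rows agree on {Reading, Zone} but differ on Type, so {Reading, Zone} -> Type does not hold.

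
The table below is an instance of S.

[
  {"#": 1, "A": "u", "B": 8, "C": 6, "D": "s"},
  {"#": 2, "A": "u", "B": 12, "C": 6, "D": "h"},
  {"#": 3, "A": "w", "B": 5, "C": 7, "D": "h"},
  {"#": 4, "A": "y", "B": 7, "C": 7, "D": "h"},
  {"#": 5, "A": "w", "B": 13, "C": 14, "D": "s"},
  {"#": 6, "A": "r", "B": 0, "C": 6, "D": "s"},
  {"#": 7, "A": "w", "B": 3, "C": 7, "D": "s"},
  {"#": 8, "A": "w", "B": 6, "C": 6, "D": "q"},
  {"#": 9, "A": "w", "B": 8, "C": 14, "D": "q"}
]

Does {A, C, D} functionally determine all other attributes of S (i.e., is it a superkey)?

Yes

All 9 rows have distinct {A, C, D} values, so {A, C, D} → (all attributes) holds and {A, C, D} is a superkey.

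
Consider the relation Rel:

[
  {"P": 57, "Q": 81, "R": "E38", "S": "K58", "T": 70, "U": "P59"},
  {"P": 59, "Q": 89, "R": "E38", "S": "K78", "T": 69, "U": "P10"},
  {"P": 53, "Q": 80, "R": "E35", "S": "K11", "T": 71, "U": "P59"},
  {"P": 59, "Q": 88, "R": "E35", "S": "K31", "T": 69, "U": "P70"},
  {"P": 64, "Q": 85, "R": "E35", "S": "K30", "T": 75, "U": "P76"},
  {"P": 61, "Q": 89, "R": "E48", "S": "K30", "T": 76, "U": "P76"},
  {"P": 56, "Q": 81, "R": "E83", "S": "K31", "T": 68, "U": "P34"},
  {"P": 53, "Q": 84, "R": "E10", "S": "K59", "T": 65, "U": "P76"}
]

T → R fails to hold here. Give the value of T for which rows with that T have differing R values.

T=70: 1 row → R = E38 ✓
T=69: 2 rows → R takes values {E38, E35} — violation
T=71: 1 row → R = E35 ✓
T=75: 1 row → R = E35 ✓
T=76: 1 row → R = E48 ✓
T=68: 1 row → R = E83 ✓
T=65: 1 row → R = E10 ✓
The only T value with inconsistent R is T=69.

69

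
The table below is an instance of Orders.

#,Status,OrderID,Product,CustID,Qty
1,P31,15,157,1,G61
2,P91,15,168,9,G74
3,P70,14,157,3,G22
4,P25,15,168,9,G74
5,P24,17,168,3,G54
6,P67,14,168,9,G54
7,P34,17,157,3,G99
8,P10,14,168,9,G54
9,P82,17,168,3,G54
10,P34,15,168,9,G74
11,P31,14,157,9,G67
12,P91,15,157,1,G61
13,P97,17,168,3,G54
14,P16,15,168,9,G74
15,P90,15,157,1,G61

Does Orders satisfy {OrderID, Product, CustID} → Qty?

Yes

(OrderID=15, Product=157, CustID=1): rows 1, 12, 15 → Qty = G61, G61, G61 ✓
(OrderID=15, Product=168, CustID=9): rows 2, 4, 10, 14 → Qty = G74, G74, G74, G74 ✓
(OrderID=14, Product=157, CustID=3): row 3 → Qty = G22 ✓
(OrderID=17, Product=168, CustID=3): rows 5, 9, 13 → Qty = G54, G54, G54 ✓
(OrderID=14, Product=168, CustID=9): rows 6, 8 → Qty = G54, G54 ✓
(OrderID=17, Product=157, CustID=3): row 7 → Qty = G99 ✓
(OrderID=14, Product=157, CustID=9): row 11 → Qty = G67 ✓
Every {OrderID, Product, CustID} value is associated with a single Qty value, so {OrderID, Product, CustID} → Qty holds.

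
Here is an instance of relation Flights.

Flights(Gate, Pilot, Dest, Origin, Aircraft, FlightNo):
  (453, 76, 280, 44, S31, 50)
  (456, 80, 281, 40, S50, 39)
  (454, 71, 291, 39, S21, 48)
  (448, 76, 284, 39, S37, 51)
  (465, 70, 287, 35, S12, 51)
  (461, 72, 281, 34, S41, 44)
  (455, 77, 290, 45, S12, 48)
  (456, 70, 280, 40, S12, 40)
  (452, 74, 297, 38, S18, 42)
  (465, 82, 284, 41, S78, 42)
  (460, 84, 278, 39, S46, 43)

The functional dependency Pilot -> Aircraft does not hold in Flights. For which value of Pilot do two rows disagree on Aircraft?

76

Pilot=76: 2 rows → Aircraft takes values {S31, S37} — violation
Pilot=80: 1 row → Aircraft = S50 ✓
Pilot=71: 1 row → Aircraft = S21 ✓
Pilot=70: 2 rows → Aircraft = S12, S12 ✓
Pilot=72: 1 row → Aircraft = S41 ✓
Pilot=77: 1 row → Aircraft = S12 ✓
Pilot=74: 1 row → Aircraft = S18 ✓
Pilot=82: 1 row → Aircraft = S78 ✓
Pilot=84: 1 row → Aircraft = S46 ✓
The only Pilot value with inconsistent Aircraft is Pilot=76.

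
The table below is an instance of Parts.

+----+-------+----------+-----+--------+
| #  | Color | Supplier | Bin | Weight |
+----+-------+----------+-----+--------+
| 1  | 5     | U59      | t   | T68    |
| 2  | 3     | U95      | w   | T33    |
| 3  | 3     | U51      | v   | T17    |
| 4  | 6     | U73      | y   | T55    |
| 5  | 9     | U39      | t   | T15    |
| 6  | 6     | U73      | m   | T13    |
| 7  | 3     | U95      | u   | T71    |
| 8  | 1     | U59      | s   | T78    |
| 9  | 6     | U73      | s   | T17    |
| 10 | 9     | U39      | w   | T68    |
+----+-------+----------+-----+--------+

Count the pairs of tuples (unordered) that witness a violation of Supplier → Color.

1

Supplier=U59: violating pairs (1,8) — 1 pair.
Supplier=U95: all 2 rows agree on Color — 0 pairs.
Supplier=U73: all 3 rows agree on Color — 0 pairs.
Supplier=U39: all 2 rows agree on Color — 0 pairs.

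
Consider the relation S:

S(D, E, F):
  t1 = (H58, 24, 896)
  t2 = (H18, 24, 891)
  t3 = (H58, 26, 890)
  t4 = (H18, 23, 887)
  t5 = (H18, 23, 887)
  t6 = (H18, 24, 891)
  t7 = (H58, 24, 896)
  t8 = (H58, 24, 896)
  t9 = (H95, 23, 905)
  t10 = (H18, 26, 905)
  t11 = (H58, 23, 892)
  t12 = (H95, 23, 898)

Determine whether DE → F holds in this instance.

(D=H58, E=24): rows 1, 7, 8 → F = 896, 896, 896 ✓
(D=H18, E=24): rows 2, 6 → F = 891, 891 ✓
(D=H58, E=26): row 3 → F = 890 ✓
(D=H18, E=23): rows 4, 5 → F = 887, 887 ✓
(D=H95, E=23): rows 9, 12 → F takes values {905, 898} — violation
(D=H18, E=26): row 10 → F = 905 ✓
(D=H58, E=23): row 11 → F = 892 ✓
Two rows agree on DE but differ on F, so DE → F does not hold.

No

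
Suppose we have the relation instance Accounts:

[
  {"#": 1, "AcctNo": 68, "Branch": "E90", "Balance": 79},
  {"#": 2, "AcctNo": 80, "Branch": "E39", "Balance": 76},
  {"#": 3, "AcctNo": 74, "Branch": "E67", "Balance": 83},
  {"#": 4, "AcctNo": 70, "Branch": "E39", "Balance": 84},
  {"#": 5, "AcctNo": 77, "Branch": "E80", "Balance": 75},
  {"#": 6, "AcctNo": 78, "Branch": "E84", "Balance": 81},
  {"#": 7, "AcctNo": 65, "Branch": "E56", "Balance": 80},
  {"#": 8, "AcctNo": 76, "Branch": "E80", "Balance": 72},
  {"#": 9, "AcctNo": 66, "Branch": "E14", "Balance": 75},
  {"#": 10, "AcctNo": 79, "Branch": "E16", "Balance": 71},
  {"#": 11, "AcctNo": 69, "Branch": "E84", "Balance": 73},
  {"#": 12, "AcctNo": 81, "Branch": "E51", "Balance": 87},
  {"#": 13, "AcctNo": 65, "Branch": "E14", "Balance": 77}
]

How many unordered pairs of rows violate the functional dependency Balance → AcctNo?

1

Balance=75: violating pairs (5,9) — 1 pair.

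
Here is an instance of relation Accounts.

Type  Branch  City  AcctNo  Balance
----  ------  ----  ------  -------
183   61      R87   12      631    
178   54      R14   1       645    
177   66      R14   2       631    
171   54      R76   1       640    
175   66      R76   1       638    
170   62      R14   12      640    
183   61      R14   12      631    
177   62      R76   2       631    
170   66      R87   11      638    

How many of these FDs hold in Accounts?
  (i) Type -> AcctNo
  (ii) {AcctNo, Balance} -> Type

(i) Type -> AcctNo: Type=170: 2 rows → AcctNo takes values {12, 11} — violation — fails.
(ii) {AcctNo, Balance} -> Type: every LHS value maps to a single RHS value — holds.
1 of the 2 dependencies holds.

1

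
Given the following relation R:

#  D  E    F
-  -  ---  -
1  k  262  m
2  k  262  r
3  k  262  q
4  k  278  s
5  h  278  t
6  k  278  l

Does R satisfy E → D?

E=262: rows 1, 2, 3 → D = k, k, k ✓
E=278: rows 4, 5, 6 → D takes values {k, h} — violation
Two rows agree on E but differ on D, so E → D does not hold.

No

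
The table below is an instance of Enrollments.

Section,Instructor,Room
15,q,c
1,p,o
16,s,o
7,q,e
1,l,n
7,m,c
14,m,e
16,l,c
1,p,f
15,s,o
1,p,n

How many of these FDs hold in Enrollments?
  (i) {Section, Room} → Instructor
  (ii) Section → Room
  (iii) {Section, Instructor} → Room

0

(i) {Section, Room} → Instructor: (Section=1, Room=n): 2 rows → Instructor takes values {l, p} — violation — fails.
(ii) Section → Room: Section=15: 2 rows → Room takes values {c, o} — violation; Section=1: 4 rows → Room takes values {o, n, f} — violation; Section=16: 2 rows → Room takes values {o, c} — violation; Section=7: 2 rows → Room takes values {e, c} — violation — fails.
(iii) {Section, Instructor} → Room: (Section=1, Instructor=p): 3 rows → Room takes values {o, f, n} — violation — fails.
None of the 3 dependencies hold.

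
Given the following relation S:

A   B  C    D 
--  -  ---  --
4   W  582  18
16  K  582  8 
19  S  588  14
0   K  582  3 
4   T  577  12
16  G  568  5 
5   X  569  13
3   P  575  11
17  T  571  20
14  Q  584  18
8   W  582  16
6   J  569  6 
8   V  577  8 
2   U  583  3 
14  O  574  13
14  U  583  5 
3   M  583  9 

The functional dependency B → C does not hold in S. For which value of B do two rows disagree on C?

T

B=W: 2 rows → C = 582, 582 ✓
B=K: 2 rows → C = 582, 582 ✓
B=S: 1 row → C = 588 ✓
B=T: 2 rows → C takes values {577, 571} — violation
B=G: 1 row → C = 568 ✓
B=X: 1 row → C = 569 ✓
B=P: 1 row → C = 575 ✓
B=Q: 1 row → C = 584 ✓
B=J: 1 row → C = 569 ✓
B=V: 1 row → C = 577 ✓
B=U: 2 rows → C = 583, 583 ✓
B=O: 1 row → C = 574 ✓
B=M: 1 row → C = 583 ✓
The only B value with inconsistent C is B=T.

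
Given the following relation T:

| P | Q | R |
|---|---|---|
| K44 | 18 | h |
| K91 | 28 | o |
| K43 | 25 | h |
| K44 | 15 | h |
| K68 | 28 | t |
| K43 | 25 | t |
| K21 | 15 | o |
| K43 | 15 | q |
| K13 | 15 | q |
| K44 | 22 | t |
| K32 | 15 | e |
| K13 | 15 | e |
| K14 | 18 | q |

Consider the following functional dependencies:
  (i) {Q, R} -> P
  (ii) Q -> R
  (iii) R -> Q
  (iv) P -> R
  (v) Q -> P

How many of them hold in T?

(i) {Q, R} -> P: (Q=15, R=q): 2 rows → P takes values {K43, K13} — violation; (Q=15, R=e): 2 rows → P takes values {K32, K13} — violation — fails.
(ii) Q -> R: Q=18: 2 rows → R takes values {h, q} — violation; Q=28: 2 rows → R takes values {o, t} — violation; Q=25: 2 rows → R takes values {h, t} — violation; Q=15: 6 rows → R takes values {h, o, q, e} — violation — fails.
(iii) R -> Q: R=h: 3 rows → Q takes values {18, 25, 15} — violation; R=o: 2 rows → Q takes values {28, 15} — violation; R=t: 3 rows → Q takes values {28, 25, 22} — violation; R=q: 3 rows → Q takes values {15, 18} — violation — fails.
(iv) P -> R: P=K44: 3 rows → R takes values {h, t} — violation; P=K43: 3 rows → R takes values {h, t, q} — violation; P=K13: 2 rows → R takes values {q, e} — violation — fails.
(v) Q -> P: Q=18: 2 rows → P takes values {K44, K14} — violation; Q=28: 2 rows → P takes values {K91, K68} — violation; Q=15: 6 rows → P takes values {K44, K21, K43, K13, K32} — violation — fails.
None of the 5 dependencies hold.

0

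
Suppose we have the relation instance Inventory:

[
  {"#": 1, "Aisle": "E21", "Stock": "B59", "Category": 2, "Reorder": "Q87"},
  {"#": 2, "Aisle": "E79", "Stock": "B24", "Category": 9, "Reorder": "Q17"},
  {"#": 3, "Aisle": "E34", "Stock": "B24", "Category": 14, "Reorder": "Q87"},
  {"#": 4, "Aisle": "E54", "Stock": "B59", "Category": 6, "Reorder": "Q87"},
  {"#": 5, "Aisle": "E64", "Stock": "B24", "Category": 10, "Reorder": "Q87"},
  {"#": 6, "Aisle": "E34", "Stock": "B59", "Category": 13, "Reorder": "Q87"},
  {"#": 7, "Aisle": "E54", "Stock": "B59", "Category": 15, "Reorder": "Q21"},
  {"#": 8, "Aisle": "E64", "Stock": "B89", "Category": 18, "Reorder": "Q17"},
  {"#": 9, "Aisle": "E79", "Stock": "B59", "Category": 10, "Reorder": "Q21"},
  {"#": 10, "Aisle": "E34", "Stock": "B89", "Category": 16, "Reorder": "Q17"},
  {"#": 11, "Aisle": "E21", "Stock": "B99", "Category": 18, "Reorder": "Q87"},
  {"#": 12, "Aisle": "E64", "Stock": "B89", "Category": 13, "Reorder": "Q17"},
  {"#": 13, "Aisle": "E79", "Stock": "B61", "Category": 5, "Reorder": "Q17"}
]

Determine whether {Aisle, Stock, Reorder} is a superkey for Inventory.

No

Rows 8 and 12 have the same {Aisle, Stock, Reorder} value (Aisle=E64, Stock=B89, Reorder=Q17) but are distinct tuples, so {Aisle, Stock, Reorder} does not determine every attribute — not a superkey.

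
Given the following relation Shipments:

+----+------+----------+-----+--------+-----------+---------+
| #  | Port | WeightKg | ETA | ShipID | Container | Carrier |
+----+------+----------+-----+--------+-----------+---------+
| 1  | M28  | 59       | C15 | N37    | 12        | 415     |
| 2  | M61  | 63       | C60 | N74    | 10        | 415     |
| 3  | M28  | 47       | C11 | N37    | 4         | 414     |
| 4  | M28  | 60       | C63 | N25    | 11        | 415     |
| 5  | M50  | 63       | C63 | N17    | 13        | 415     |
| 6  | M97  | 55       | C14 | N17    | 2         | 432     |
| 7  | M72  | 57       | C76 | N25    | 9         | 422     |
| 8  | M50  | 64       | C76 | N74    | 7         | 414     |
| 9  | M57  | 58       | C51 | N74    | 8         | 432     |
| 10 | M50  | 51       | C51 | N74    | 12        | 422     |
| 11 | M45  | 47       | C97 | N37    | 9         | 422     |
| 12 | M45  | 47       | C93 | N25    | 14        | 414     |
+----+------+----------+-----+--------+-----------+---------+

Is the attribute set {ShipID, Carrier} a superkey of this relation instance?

Yes

All 12 rows have distinct {ShipID, Carrier} values, so {ShipID, Carrier} → (all attributes) holds and {ShipID, Carrier} is a superkey.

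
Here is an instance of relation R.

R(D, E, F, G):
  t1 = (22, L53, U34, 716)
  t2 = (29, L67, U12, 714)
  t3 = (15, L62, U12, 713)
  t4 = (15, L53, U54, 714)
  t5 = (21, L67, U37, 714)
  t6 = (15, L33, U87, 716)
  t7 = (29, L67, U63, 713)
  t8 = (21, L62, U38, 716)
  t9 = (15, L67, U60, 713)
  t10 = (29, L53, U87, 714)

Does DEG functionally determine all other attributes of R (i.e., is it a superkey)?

Yes

All 10 rows have distinct DEG values, so DEG → (all attributes) holds and DEG is a superkey.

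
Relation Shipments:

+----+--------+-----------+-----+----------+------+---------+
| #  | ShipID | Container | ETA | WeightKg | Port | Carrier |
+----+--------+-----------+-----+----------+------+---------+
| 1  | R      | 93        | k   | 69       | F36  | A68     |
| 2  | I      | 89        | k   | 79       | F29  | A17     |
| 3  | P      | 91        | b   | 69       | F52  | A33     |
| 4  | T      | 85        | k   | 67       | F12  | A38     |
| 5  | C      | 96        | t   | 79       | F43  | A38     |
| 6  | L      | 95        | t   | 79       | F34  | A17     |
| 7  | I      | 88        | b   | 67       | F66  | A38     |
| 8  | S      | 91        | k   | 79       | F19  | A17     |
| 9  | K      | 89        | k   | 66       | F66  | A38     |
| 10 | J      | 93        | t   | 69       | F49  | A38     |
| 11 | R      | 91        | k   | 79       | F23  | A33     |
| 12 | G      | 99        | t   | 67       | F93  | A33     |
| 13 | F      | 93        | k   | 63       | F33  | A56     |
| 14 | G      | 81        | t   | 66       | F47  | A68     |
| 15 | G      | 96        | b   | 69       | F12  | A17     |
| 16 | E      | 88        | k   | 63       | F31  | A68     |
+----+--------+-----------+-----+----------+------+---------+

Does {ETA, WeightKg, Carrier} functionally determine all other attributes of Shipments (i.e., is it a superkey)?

Rows 2 and 8 have the same {ETA, WeightKg, Carrier} value (ETA=k, WeightKg=79, Carrier=A17) but are distinct tuples, so {ETA, WeightKg, Carrier} does not determine every attribute — not a superkey.

No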